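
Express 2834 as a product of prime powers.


2834 / 2 = 1417
1417 / 13 = 109
109 / 109 = 1
2834 = 2 × 13 × 109


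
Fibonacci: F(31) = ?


Sequence: 1, 1, 2, 3, 5, 8, 13, 21, 34, 55, 89, 144, 233, 377, 610, 987, 1597, 2584, 4181, 6765, 10946, 17711, 28657, 46368, 75025, 121393, 196418, 317811, 514229, 832040, 1346269
F(31) = 1346269


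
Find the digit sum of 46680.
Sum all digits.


4 + 6 + 6 + 8 + 0 = 24


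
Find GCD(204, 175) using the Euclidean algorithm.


204 = 1 * 175 + 29
175 = 6 * 29 + 1
29 = 29 * 1 + 0
GCD = 1


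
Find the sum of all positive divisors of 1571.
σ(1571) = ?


Divisors of 1571: 1, 1571
Sum = 1 + 1571 = 1572

σ(1571) = 1572


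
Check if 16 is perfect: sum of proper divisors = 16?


Proper divisors of 16: 1, 2, 4, 8
Sum = 1 + 2 + 4 + 8 = 15

No, 16 is not perfect (15 ≠ 16)


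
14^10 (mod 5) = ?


14^1 mod 5 = 4
14^2 mod 5 = 1
14^3 mod 5 = 4
14^4 mod 5 = 1
14^5 mod 5 = 4
14^6 mod 5 = 1
14^7 mod 5 = 4
14^8 mod 5 = 1
14^9 mod 5 = 4
14^10 mod 5 = 1


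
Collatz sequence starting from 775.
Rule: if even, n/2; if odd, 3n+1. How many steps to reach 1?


775 → 2326 → 1163 → 3490 → 1745 → 5236 → 2618 → 1309 → 3928 → 1964 → 982 → 491 → 1474 → 737 → 2212 → 1106 → 553 → 1660 → 830 → 415 → 1246 → 623 → 1870 → 935 → 2806 → 1403 → 4210 → 2105 → 6316 → 3158 → 1579 → 4738 → 2369 → 7108 → 3554 → 1777 → 5332 → 2666 → 1333 → 4000 → 2000 → 1000 → 500 → 250 → 125 → 376 → 188 → 94 → 47 → 142 → 71 → 214 → 107 → 322 → 161 → 484 → 242 → 121 → 364 → 182 → 91 → 274 → 137 → 412 → 206 → 103 → 310 → 155 → 466 → 233 → 700 → 350 → 175 → 526 → 263 → 790 → 395 → 1186 → 593 → 1780 → 890 → 445 → 1336 → 668 → 334 → 167 → 502 → 251 → 754 → 377 → 1132 → 566 → 283 → 850 → 425 → 1276 → 638 → 319 → 958 → 479 → 1438 → 719 → 2158 → 1079 → 3238 → 1619 → 4858 → 2429 → 7288 → 3644 → 1822 → 911 → 2734 → 1367 → 4102 → 2051 → 6154 → 3077 → 9232 → 4616 → 2308 → 1154 → 577 → 1732 → 866 → 433 → 1300 → 650 → 325 → 976 → 488 → 244 → 122 → 61 → 184 → 92 → 46 → 23 → 70 → 35 → 106 → 53 → 160 → 80 → 40 → 20 → 10 → 5 → 16 → 8 → 4 → 2 → 1
Total steps = 152

152 steps


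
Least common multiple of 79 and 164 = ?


GCD(79, 164) = 1
LCM = 79*164/1 = 12956/1 = 12956

LCM = 12956


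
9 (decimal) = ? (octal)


9 (base 10) = 9 (decimal)
9 (decimal) = 11 (base 8)


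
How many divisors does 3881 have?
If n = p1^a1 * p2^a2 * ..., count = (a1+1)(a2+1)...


3881 = 3881^1
d(3881) = (1+1) = 2

2 divisors


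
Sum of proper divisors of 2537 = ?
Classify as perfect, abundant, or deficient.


Proper divisors: 1, 43, 59
Sum = 1 + 43 + 59 = 103
103 < 2537 → deficient

s(2537) = 103 (deficient)


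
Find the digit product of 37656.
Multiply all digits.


3 × 7 × 6 × 5 × 6 = 3780


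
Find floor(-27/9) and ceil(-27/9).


-27/9 = -3.0000
floor = -3
ceil = -3

floor = -3, ceil = -3


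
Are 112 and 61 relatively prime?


Euclidean algorithm:
112 = 1 * 61 + 51
61 = 1 * 51 + 10
51 = 5 * 10 + 1
10 = 10 * 1 + 0
GCD(112, 61) = 1

Yes, coprime (GCD = 1)


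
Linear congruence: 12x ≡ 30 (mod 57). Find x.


GCD(12, 57) = 3 divides 30
Divide: 4x ≡ 10 (mod 19)
x ≡ 12 (mod 19)


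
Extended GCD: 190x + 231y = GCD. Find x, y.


Tabular extended Euclidean (each row: r = 190*s + 231*t):
r=190, s=1, t=0
r=231, s=0, t=1
q=0: r=190, s=1, t=0   [190*(1) + 231*(0) = 190]
q=1: r=41, s=-1, t=1   [190*(-1) + 231*(1) = 41]
q=4: r=26, s=5, t=-4   [190*(5) + 231*(-4) = 26]
q=1: r=15, s=-6, t=5   [190*(-6) + 231*(5) = 15]
q=1: r=11, s=11, t=-9   [190*(11) + 231*(-9) = 11]
q=1: r=4, s=-17, t=14   [190*(-17) + 231*(14) = 4]
q=2: r=3, s=45, t=-37   [190*(45) + 231*(-37) = 3]
q=1: r=1, s=-62, t=51   [190*(-62) + 231*(51) = 1]
q=3: r=0, s=231, t=-190   [190*(231) + 231*(-190) = 0]
GCD = 1; from the row with r=1: x=-62, y=51
Check: 190*(-62) + 231*(51) = -11780 + 11781 = 1

GCD = 1, x = -62, y = 51


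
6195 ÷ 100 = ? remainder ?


6195 = 100 * 61 + 95
Check: 6100 + 95 = 6195

q = 61, r = 95


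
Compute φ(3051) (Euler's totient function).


3051 = 3^3 × 113
Prime factors: 3, 113
φ(3051) = 3051 × (1-1/3) × (1-1/113)
= 3051 × 2/3 × 112/113 = 2016

φ(3051) = 2016


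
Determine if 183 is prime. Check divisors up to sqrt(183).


183 / 3 = 61 (exact division)
183 is NOT prime.

No, 183 is not prime


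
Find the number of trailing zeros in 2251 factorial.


floor(2251/5) = 450
floor(2251/25) = 90
floor(2251/125) = 18
floor(2251/625) = 3
Total = 561

561 trailing zeros


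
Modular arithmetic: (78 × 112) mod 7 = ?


78 × 112 = 8736
8736 mod 7 = 0


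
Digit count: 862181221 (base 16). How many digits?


862181221 in base 16 = 3363D765
Number of digits = 8

8 digits (base 16)


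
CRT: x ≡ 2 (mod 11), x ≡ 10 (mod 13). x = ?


M = 11*13 = 143
M1 = M/11 = 13, M2 = M/13 = 11
M1^(-1) mod 11 = 6, M2^(-1) mod 13 = 6
x = 2*13*6 + 10*11*6 = 816
816 mod 143 = 101
Check: 101 mod 11 = 2 ✓, 101 mod 13 = 10 ✓

x ≡ 101 (mod 143)


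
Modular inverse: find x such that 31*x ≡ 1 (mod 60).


Use the extended Euclidean algorithm on (60, 31); each row r = 60*s + 31*t:
r=60, s=1, t=0
r=31, s=0, t=1
q=1: r=29, s=1, t=-1   [60*(1) + 31*(-1) = 29]
q=1: r=2, s=-1, t=2   [60*(-1) + 31*(2) = 2]
q=14: r=1, s=15, t=-29   [60*(15) + 31*(-29) = 1]
q=2: r=0, s=-31, t=60   [60*(-31) + 31*(60) = 0]
GCD = 1 with t = -29, so 31*(-29) ≡ 1 (mod 60)
Inverse = -29 mod 60 = 31
Check: 31 * 31 = 961 ≡ 1 (mod 60)

31^(-1) ≡ 31 (mod 60)


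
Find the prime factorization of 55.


55 / 5 = 11
11 / 11 = 1
55 = 5 × 11


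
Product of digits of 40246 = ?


4 × 0 × 2 × 4 × 6 = 0


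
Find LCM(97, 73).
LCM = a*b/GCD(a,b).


GCD(97, 73) = 1
LCM = 97*73/1 = 7081/1 = 7081

LCM = 7081


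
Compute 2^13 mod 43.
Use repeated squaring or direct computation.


2^1 mod 43 = 2
2^2 mod 43 = 4
2^3 mod 43 = 8
2^4 mod 43 = 16
2^5 mod 43 = 32
2^6 mod 43 = 21
2^7 mod 43 = 42
2^8 mod 43 = 41
2^9 mod 43 = 39
2^10 mod 43 = 35
2^11 mod 43 = 27
2^12 mod 43 = 11
2^13 mod 43 = 22


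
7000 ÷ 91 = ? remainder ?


7000 = 91 * 76 + 84
Check: 6916 + 84 = 7000

q = 76, r = 84


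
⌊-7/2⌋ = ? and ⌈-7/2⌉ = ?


-7/2 = -3.5000
floor = -4
ceil = -3

floor = -4, ceil = -3


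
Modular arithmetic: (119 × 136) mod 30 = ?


119 × 136 = 16184
16184 mod 30 = 14


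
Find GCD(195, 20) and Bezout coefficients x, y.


Tabular extended Euclidean (each row: r = 195*s + 20*t):
r=195, s=1, t=0
r=20, s=0, t=1
q=9: r=15, s=1, t=-9   [195*(1) + 20*(-9) = 15]
q=1: r=5, s=-1, t=10   [195*(-1) + 20*(10) = 5]
q=3: r=0, s=4, t=-39   [195*(4) + 20*(-39) = 0]
GCD = 5; from the row with r=5: x=-1, y=10
Check: 195*(-1) + 20*(10) = -195 + 200 = 5

GCD = 5, x = -1, y = 10


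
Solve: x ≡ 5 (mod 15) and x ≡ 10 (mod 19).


M = 15*19 = 285
M1 = M/15 = 19, M2 = M/19 = 15
M1^(-1) mod 15 = 4, M2^(-1) mod 19 = 14
x = 5*19*4 + 10*15*14 = 2480
2480 mod 285 = 200
Check: 200 mod 15 = 5 ✓, 200 mod 19 = 10 ✓

x ≡ 200 (mod 285)


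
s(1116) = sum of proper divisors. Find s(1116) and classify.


Proper divisors: 1, 2, 3, 4, 6, 9, 12, 18, 31, 36, 62, 93, 124, 186, 279, 372, 558
Sum = 1 + 2 + 3 + 4 + 6 + 9 + 12 + 18 + 31 + 36 + 62 + 93 + 124 + 186 + 279 + 372 + 558 = 1796
1796 > 1116 → abundant

s(1116) = 1796 (abundant)


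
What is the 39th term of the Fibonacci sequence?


Sequence: 1, 1, 2, 3, 5, 8, 13, 21, 34, 55, 89, 144, 233, 377, 610, 987, 1597, 2584, 4181, 6765, 10946, 17711, 28657, 46368, 75025, 121393, 196418, 317811, 514229, 832040, 1346269, 2178309, 3524578, 5702887, 9227465, 14930352, 24157817, 39088169, 63245986
F(39) = 63245986


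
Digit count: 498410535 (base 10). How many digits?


498410535 has 9 digits in base 10
floor(log10(498410535)) + 1 = floor(8.6976) + 1 = 9

9 digits (base 10)


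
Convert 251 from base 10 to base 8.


251 (base 10) = 251 (decimal)
251 (decimal) = 373 (base 8)


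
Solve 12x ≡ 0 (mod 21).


GCD(12, 21) = 3 divides 0
Divide: 4x ≡ 0 (mod 7)
x ≡ 0 (mod 7)


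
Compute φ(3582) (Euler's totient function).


3582 = 2 × 3^2 × 199
Prime factors: 2, 3, 199
φ(3582) = 3582 × (1-1/2) × (1-1/3) × (1-1/199)
= 3582 × 1/2 × 2/3 × 198/199 = 1188

φ(3582) = 1188


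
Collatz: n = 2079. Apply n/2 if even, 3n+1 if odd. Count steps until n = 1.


2079 → 6238 → 3119 → 9358 → 4679 → 14038 → 7019 → 21058 → 10529 → 31588 → 15794 → 7897 → 23692 → 11846 → 5923 → 17770 → 8885 → 26656 → 13328 → 6664 → 3332 → 1666 → 833 → 2500 → 1250 → 625 → 1876 → 938 → 469 → 1408 → 704 → 352 → 176 → 88 → 44 → 22 → 11 → 34 → 17 → 52 → 26 → 13 → 40 → 20 → 10 → 5 → 16 → 8 → 4 → 2 → 1
Total steps = 50

50 steps


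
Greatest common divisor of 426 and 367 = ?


426 = 1 * 367 + 59
367 = 6 * 59 + 13
59 = 4 * 13 + 7
13 = 1 * 7 + 6
7 = 1 * 6 + 1
6 = 6 * 1 + 0
GCD = 1


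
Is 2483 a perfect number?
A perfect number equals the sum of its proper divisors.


Proper divisors of 2483: 1, 13, 191
Sum = 1 + 13 + 191 = 205

No, 2483 is not perfect (205 ≠ 2483)


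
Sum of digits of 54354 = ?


5 + 4 + 3 + 5 + 4 = 21


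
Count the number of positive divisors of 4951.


4951 = 4951^1
d(4951) = (1+1) = 2

2 divisors


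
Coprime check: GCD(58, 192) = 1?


Euclidean algorithm:
192 = 3 * 58 + 18
58 = 3 * 18 + 4
18 = 4 * 4 + 2
4 = 2 * 2 + 0
GCD(58, 192) = 2

No, not coprime (GCD = 2)


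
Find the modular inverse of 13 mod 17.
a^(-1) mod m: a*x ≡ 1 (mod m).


Use the extended Euclidean algorithm on (17, 13); each row r = 17*s + 13*t:
r=17, s=1, t=0
r=13, s=0, t=1
q=1: r=4, s=1, t=-1   [17*(1) + 13*(-1) = 4]
q=3: r=1, s=-3, t=4   [17*(-3) + 13*(4) = 1]
q=4: r=0, s=13, t=-17   [17*(13) + 13*(-17) = 0]
GCD = 1 with t = 4, so 13*(4) ≡ 1 (mod 17)
Inverse = 4 mod 17 = 4
Check: 13 * 4 = 52 ≡ 1 (mod 17)

13^(-1) ≡ 4 (mod 17)


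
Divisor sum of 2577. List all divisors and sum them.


Divisors of 2577: 1, 3, 859, 2577
Sum = 1 + 3 + 859 + 2577 = 3440

σ(2577) = 3440


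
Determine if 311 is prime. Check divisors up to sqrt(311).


Check divisors up to sqrt(311) = 17.6352
No divisors found.
311 is prime.

Yes, 311 is prime


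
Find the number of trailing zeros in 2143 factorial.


floor(2143/5) = 428
floor(2143/25) = 85
floor(2143/125) = 17
floor(2143/625) = 3
Total = 533

533 trailing zeros


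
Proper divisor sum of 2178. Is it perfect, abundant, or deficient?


Proper divisors: 1, 2, 3, 6, 9, 11, 18, 22, 33, 66, 99, 121, 198, 242, 363, 726, 1089
Sum = 1 + 2 + 3 + 6 + 9 + 11 + 18 + 22 + 33 + 66 + 99 + 121 + 198 + 242 + 363 + 726 + 1089 = 3009
3009 > 2178 → abundant

s(2178) = 3009 (abundant)


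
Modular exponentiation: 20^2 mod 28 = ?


20^1 mod 28 = 20
20^2 mod 28 = 8


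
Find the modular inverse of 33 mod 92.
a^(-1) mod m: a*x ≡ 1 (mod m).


Use the extended Euclidean algorithm on (92, 33); each row r = 92*s + 33*t:
r=92, s=1, t=0
r=33, s=0, t=1
q=2: r=26, s=1, t=-2   [92*(1) + 33*(-2) = 26]
q=1: r=7, s=-1, t=3   [92*(-1) + 33*(3) = 7]
q=3: r=5, s=4, t=-11   [92*(4) + 33*(-11) = 5]
q=1: r=2, s=-5, t=14   [92*(-5) + 33*(14) = 2]
q=2: r=1, s=14, t=-39   [92*(14) + 33*(-39) = 1]
q=2: r=0, s=-33, t=92   [92*(-33) + 33*(92) = 0]
GCD = 1 with t = -39, so 33*(-39) ≡ 1 (mod 92)
Inverse = -39 mod 92 = 53
Check: 33 * 53 = 1749 ≡ 1 (mod 92)

33^(-1) ≡ 53 (mod 92)


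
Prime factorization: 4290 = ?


4290 / 2 = 2145
2145 / 3 = 715
715 / 5 = 143
143 / 11 = 13
13 / 13 = 1
4290 = 2 × 3 × 5 × 11 × 13


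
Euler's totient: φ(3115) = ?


3115 = 5 × 7 × 89
Prime factors: 5, 7, 89
φ(3115) = 3115 × (1-1/5) × (1-1/7) × (1-1/89)
= 3115 × 4/5 × 6/7 × 88/89 = 2112

φ(3115) = 2112


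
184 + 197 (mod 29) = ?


184 + 197 = 381
381 mod 29 = 4


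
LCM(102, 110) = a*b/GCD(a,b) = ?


GCD(102, 110) = 2
LCM = 102*110/2 = 11220/2 = 5610

LCM = 5610


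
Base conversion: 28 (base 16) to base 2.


28 (base 16) = 40 (decimal)
40 (decimal) = 101000 (base 2)


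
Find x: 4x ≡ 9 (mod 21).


GCD(4, 21) = 1, unique solution
a^(-1) mod 21 = 16
x = 16 * 9 mod 21 = 18

x ≡ 18 (mod 21)


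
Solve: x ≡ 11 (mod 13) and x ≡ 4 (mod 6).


M = 13*6 = 78
M1 = M/13 = 6, M2 = M/6 = 13
M1^(-1) mod 13 = 11, M2^(-1) mod 6 = 1
x = 11*6*11 + 4*13*1 = 778
778 mod 78 = 76
Check: 76 mod 13 = 11 ✓, 76 mod 6 = 4 ✓

x ≡ 76 (mod 78)


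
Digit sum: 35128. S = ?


3 + 5 + 1 + 2 + 8 = 19


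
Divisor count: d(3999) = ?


3999 = 3^1 × 31^1 × 43^1
d(3999) = (1+1) × (1+1) × (1+1) = 8

8 divisors


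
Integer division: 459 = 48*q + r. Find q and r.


459 = 48 * 9 + 27
Check: 432 + 27 = 459

q = 9, r = 27


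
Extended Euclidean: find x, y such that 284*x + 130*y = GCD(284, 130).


Tabular extended Euclidean (each row: r = 284*s + 130*t):
r=284, s=1, t=0
r=130, s=0, t=1
q=2: r=24, s=1, t=-2   [284*(1) + 130*(-2) = 24]
q=5: r=10, s=-5, t=11   [284*(-5) + 130*(11) = 10]
q=2: r=4, s=11, t=-24   [284*(11) + 130*(-24) = 4]
q=2: r=2, s=-27, t=59   [284*(-27) + 130*(59) = 2]
q=2: r=0, s=65, t=-142   [284*(65) + 130*(-142) = 0]
GCD = 2; from the row with r=2: x=-27, y=59
Check: 284*(-27) + 130*(59) = -7668 + 7670 = 2

GCD = 2, x = -27, y = 59


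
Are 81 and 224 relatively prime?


Euclidean algorithm:
224 = 2 * 81 + 62
81 = 1 * 62 + 19
62 = 3 * 19 + 5
19 = 3 * 5 + 4
5 = 1 * 4 + 1
4 = 4 * 1 + 0
GCD(81, 224) = 1

Yes, coprime (GCD = 1)


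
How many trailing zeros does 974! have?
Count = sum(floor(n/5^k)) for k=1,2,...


floor(974/5) = 194
floor(974/25) = 38
floor(974/125) = 7
floor(974/625) = 1
Total = 240

240 trailing zeros


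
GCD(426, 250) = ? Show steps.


426 = 1 * 250 + 176
250 = 1 * 176 + 74
176 = 2 * 74 + 28
74 = 2 * 28 + 18
28 = 1 * 18 + 10
18 = 1 * 10 + 8
10 = 1 * 8 + 2
8 = 4 * 2 + 0
GCD = 2


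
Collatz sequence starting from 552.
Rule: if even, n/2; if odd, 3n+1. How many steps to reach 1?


552 → 276 → 138 → 69 → 208 → 104 → 52 → 26 → 13 → 40 → 20 → 10 → 5 → 16 → 8 → 4 → 2 → 1
Total steps = 17

17 steps


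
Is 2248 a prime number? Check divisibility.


2248 / 2 = 1124 (exact division)
2248 is NOT prime.

No, 2248 is not prime


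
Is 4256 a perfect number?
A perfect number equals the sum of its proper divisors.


Proper divisors of 4256: 1, 2, 4, 7, 8, 14, 16, 19, 28, 32, 38, 56, 76, 112, 133, 152, 224, 266, 304, 532, 608, 1064, 2128
Sum = 1 + 2 + 4 + 7 + 8 + 14 + 16 + 19 + 28 + 32 + 38 + 56 + 76 + 112 + 133 + 152 + 224 + 266 + 304 + 532 + 608 + 1064 + 2128 = 5824

No, 4256 is not perfect (5824 ≠ 4256)


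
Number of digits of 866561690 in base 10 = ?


866561690 has 9 digits in base 10
floor(log10(866561690)) + 1 = floor(8.9378) + 1 = 9

9 digits (base 10)


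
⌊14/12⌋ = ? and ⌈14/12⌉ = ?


14/12 = 1.1667
floor = 1
ceil = 2

floor = 1, ceil = 2


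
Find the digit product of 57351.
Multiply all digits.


5 × 7 × 3 × 5 × 1 = 525


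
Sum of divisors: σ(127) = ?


Divisors of 127: 1, 127
Sum = 1 + 127 = 128

σ(127) = 128


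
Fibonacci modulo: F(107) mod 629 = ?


F(k) mod 629 for k=1..107:
1, 1, 2, 3, 5, 8, 13, 21, 34, 55, 89, 144, 233, 377, 610, 358, 339, 68, 407, 475, 253, 99, 352, 451, 174, 625, 170, 166, 336, 502, 209, 82, 291, 373, 35, 408, 443, 222, 36, 258, 294, 552, 217, 140, 357, 497, 225, 93, 318, 411, 100, 511, 611, 493, 475, 339, 185, 524, 80, 604, 55, 30, 85, 115, 200, 315, 515, 201, 87, 288, 375, 34, 409, 443, 223, 37, 260, 297, 557, 225, 153, 378, 531, 280, 182, 462, 15, 477, 492, 340, 203, 543, 117, 31, 148, 179, 327, 506, 204, 81, 285, 366, 22, 388, 410, 169, 579
F(107) mod 629 = 579


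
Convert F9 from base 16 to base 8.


F9 (base 16) = 249 (decimal)
249 (decimal) = 371 (base 8)


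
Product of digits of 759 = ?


7 × 5 × 9 = 315


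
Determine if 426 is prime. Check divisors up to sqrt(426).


426 / 2 = 213 (exact division)
426 is NOT prime.

No, 426 is not prime


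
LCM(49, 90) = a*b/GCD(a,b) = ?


GCD(49, 90) = 1
LCM = 49*90/1 = 4410/1 = 4410

LCM = 4410


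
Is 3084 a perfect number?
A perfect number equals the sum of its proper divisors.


Proper divisors of 3084: 1, 2, 3, 4, 6, 12, 257, 514, 771, 1028, 1542
Sum = 1 + 2 + 3 + 4 + 6 + 12 + 257 + 514 + 771 + 1028 + 1542 = 4140

No, 3084 is not perfect (4140 ≠ 3084)


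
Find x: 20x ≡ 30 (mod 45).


GCD(20, 45) = 5 divides 30
Divide: 4x ≡ 6 (mod 9)
x ≡ 6 (mod 9)


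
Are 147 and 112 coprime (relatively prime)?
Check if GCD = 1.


Euclidean algorithm:
147 = 1 * 112 + 35
112 = 3 * 35 + 7
35 = 5 * 7 + 0
GCD(147, 112) = 7

No, not coprime (GCD = 7)


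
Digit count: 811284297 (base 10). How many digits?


811284297 has 9 digits in base 10
floor(log10(811284297)) + 1 = floor(8.9092) + 1 = 9

9 digits (base 10)


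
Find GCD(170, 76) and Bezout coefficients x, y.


Tabular extended Euclidean (each row: r = 170*s + 76*t):
r=170, s=1, t=0
r=76, s=0, t=1
q=2: r=18, s=1, t=-2   [170*(1) + 76*(-2) = 18]
q=4: r=4, s=-4, t=9   [170*(-4) + 76*(9) = 4]
q=4: r=2, s=17, t=-38   [170*(17) + 76*(-38) = 2]
q=2: r=0, s=-38, t=85   [170*(-38) + 76*(85) = 0]
GCD = 2; from the row with r=2: x=17, y=-38
Check: 170*(17) + 76*(-38) = 2890 - 2888 = 2

GCD = 2, x = 17, y = -38


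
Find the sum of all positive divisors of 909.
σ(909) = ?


Divisors of 909: 1, 3, 9, 101, 303, 909
Sum = 1 + 3 + 9 + 101 + 303 + 909 = 1326

σ(909) = 1326


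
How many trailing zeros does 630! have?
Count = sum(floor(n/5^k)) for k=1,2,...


floor(630/5) = 126
floor(630/25) = 25
floor(630/125) = 5
floor(630/625) = 1
Total = 157

157 trailing zeros


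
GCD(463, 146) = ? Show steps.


463 = 3 * 146 + 25
146 = 5 * 25 + 21
25 = 1 * 21 + 4
21 = 5 * 4 + 1
4 = 4 * 1 + 0
GCD = 1


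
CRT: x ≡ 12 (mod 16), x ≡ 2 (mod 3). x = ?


M = 16*3 = 48
M1 = M/16 = 3, M2 = M/3 = 16
M1^(-1) mod 16 = 11, M2^(-1) mod 3 = 1
x = 12*3*11 + 2*16*1 = 428
428 mod 48 = 44
Check: 44 mod 16 = 12 ✓, 44 mod 3 = 2 ✓

x ≡ 44 (mod 48)


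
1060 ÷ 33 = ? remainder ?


1060 = 33 * 32 + 4
Check: 1056 + 4 = 1060

q = 32, r = 4


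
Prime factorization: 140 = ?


140 / 2 = 70
70 / 2 = 35
35 / 5 = 7
7 / 7 = 1
140 = 2^2 × 5 × 7


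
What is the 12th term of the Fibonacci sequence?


Sequence: 1, 1, 2, 3, 5, 8, 13, 21, 34, 55, 89, 144
F(12) = 144


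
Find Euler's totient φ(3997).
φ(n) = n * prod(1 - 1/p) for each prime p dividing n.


3997 = 7 × 571
Prime factors: 7, 571
φ(3997) = 3997 × (1-1/7) × (1-1/571)
= 3997 × 6/7 × 570/571 = 3420

φ(3997) = 3420


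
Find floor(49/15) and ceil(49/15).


49/15 = 3.2667
floor = 3
ceil = 4

floor = 3, ceil = 4


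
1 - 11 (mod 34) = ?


1 - 11 = -10
-10 mod 34 = 24


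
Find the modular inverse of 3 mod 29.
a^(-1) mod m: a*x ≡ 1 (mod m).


Use the extended Euclidean algorithm on (29, 3); each row r = 29*s + 3*t:
r=29, s=1, t=0
r=3, s=0, t=1
q=9: r=2, s=1, t=-9   [29*(1) + 3*(-9) = 2]
q=1: r=1, s=-1, t=10   [29*(-1) + 3*(10) = 1]
q=2: r=0, s=3, t=-29   [29*(3) + 3*(-29) = 0]
GCD = 1 with t = 10, so 3*(10) ≡ 1 (mod 29)
Inverse = 10 mod 29 = 10
Check: 3 * 10 = 30 ≡ 1 (mod 29)

3^(-1) ≡ 10 (mod 29)


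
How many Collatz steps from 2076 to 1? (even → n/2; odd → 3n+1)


2076 → 1038 → 519 → 1558 → 779 → 2338 → 1169 → 3508 → 1754 → 877 → 2632 → 1316 → 658 → 329 → 988 → 494 → 247 → 742 → 371 → 1114 → 557 → 1672 → 836 → 418 → 209 → 628 → 314 → 157 → 472 → 236 → 118 → 59 → 178 → 89 → 268 → 134 → 67 → 202 → 101 → 304 → 152 → 76 → 38 → 19 → 58 → 29 → 88 → 44 → 22 → 11 → 34 → 17 → 52 → 26 → 13 → 40 → 20 → 10 → 5 → 16 → 8 → 4 → 2 → 1
Total steps = 63

63 steps


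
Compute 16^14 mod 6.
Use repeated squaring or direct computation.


16^1 mod 6 = 4
16^2 mod 6 = 4
16^3 mod 6 = 4
16^4 mod 6 = 4
16^5 mod 6 = 4
16^6 mod 6 = 4
16^7 mod 6 = 4
16^8 mod 6 = 4
16^9 mod 6 = 4
16^10 mod 6 = 4
16^11 mod 6 = 4
16^12 mod 6 = 4
16^13 mod 6 = 4
16^14 mod 6 = 4


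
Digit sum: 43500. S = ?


4 + 3 + 5 + 0 + 0 = 12


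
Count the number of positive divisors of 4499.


4499 = 11^1 × 409^1
d(4499) = (1+1) × (1+1) = 4

4 divisors


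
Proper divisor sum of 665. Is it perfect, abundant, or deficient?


Proper divisors: 1, 5, 7, 19, 35, 95, 133
Sum = 1 + 5 + 7 + 19 + 35 + 95 + 133 = 295
295 < 665 → deficient

s(665) = 295 (deficient)


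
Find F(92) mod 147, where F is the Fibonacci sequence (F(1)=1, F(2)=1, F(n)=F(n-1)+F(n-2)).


F(k) mod 147 for k=1..92:
1, 1, 2, 3, 5, 8, 13, 21, 34, 55, 89, 144, 86, 83, 22, 105, 127, 85, 65, 3, 68, 71, 139, 63, 55, 118, 26, 144, 23, 20, 43, 63, 106, 22, 128, 3, 131, 134, 118, 105, 76, 34, 110, 144, 107, 104, 64, 21, 85, 106, 44, 3, 47, 50, 97, 0, 97, 97, 47, 144, 44, 41, 85, 126, 64, 43, 107, 3, 110, 113, 76, 42, 118, 13, 131, 144, 128, 125, 106, 84, 43, 127, 23, 3, 26, 29, 55, 84, 139, 76, 68, 144
F(92) mod 147 = 144


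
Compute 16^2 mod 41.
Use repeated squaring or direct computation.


16^1 mod 41 = 16
16^2 mod 41 = 10


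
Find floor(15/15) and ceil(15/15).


15/15 = 1.0000
floor = 1
ceil = 1

floor = 1, ceil = 1


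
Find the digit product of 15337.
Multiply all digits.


1 × 5 × 3 × 3 × 7 = 315


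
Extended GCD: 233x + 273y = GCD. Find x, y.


Tabular extended Euclidean (each row: r = 233*s + 273*t):
r=233, s=1, t=0
r=273, s=0, t=1
q=0: r=233, s=1, t=0   [233*(1) + 273*(0) = 233]
q=1: r=40, s=-1, t=1   [233*(-1) + 273*(1) = 40]
q=5: r=33, s=6, t=-5   [233*(6) + 273*(-5) = 33]
q=1: r=7, s=-7, t=6   [233*(-7) + 273*(6) = 7]
q=4: r=5, s=34, t=-29   [233*(34) + 273*(-29) = 5]
q=1: r=2, s=-41, t=35   [233*(-41) + 273*(35) = 2]
q=2: r=1, s=116, t=-99   [233*(116) + 273*(-99) = 1]
q=2: r=0, s=-273, t=233   [233*(-273) + 273*(233) = 0]
GCD = 1; from the row with r=1: x=116, y=-99
Check: 233*(116) + 273*(-99) = 27028 - 27027 = 1

GCD = 1, x = 116, y = -99


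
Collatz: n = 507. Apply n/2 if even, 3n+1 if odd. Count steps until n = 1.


507 → 1522 → 761 → 2284 → 1142 → 571 → 1714 → 857 → 2572 → 1286 → 643 → 1930 → 965 → 2896 → 1448 → 724 → 362 → 181 → 544 → 272 → 136 → 68 → 34 → 17 → 52 → 26 → 13 → 40 → 20 → 10 → 5 → 16 → 8 → 4 → 2 → 1
Total steps = 35

35 steps


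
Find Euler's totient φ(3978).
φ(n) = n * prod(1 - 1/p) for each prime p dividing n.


3978 = 2 × 3^2 × 13 × 17
Prime factors: 2, 3, 13, 17
φ(3978) = 3978 × (1-1/2) × (1-1/3) × (1-1/13) × (1-1/17)
= 3978 × 1/2 × 2/3 × 12/13 × 16/17 = 1152

φ(3978) = 1152


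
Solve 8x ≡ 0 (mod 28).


GCD(8, 28) = 4 divides 0
Divide: 2x ≡ 0 (mod 7)
x ≡ 0 (mod 7)


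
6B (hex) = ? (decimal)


6B (base 16) = 107 (decimal)
107 (decimal) = 107 (base 10)


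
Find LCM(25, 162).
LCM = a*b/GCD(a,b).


GCD(25, 162) = 1
LCM = 25*162/1 = 4050/1 = 4050

LCM = 4050


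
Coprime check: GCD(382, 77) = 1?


Euclidean algorithm:
382 = 4 * 77 + 74
77 = 1 * 74 + 3
74 = 24 * 3 + 2
3 = 1 * 2 + 1
2 = 2 * 1 + 0
GCD(382, 77) = 1

Yes, coprime (GCD = 1)


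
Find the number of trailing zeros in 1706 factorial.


floor(1706/5) = 341
floor(1706/25) = 68
floor(1706/125) = 13
floor(1706/625) = 2
Total = 424

424 trailing zeros


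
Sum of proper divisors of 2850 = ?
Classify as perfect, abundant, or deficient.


Proper divisors: 1, 2, 3, 5, 6, 10, 15, 19, 25, 30, 38, 50, 57, 75, 95, 114, 150, 190, 285, 475, 570, 950, 1425
Sum = 1 + 2 + 3 + 5 + 6 + 10 + 15 + 19 + 25 + 30 + 38 + 50 + 57 + 75 + 95 + 114 + 150 + 190 + 285 + 475 + 570 + 950 + 1425 = 4590
4590 > 2850 → abundant

s(2850) = 4590 (abundant)


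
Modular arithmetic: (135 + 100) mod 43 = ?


135 + 100 = 235
235 mod 43 = 20


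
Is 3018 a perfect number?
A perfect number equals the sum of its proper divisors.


Proper divisors of 3018: 1, 2, 3, 6, 503, 1006, 1509
Sum = 1 + 2 + 3 + 6 + 503 + 1006 + 1509 = 3030

No, 3018 is not perfect (3030 ≠ 3018)


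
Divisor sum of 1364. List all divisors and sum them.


Divisors of 1364: 1, 2, 4, 11, 22, 31, 44, 62, 124, 341, 682, 1364
Sum = 1 + 2 + 4 + 11 + 22 + 31 + 44 + 62 + 124 + 341 + 682 + 1364 = 2688

σ(1364) = 2688


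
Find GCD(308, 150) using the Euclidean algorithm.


308 = 2 * 150 + 8
150 = 18 * 8 + 6
8 = 1 * 6 + 2
6 = 3 * 2 + 0
GCD = 2


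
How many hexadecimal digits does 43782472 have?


43782472 in base 16 = 29C1148
Number of digits = 7

7 digits (base 16)


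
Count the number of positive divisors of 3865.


3865 = 5^1 × 773^1
d(3865) = (1+1) × (1+1) = 4

4 divisors


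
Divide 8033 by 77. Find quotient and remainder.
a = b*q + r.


8033 = 77 * 104 + 25
Check: 8008 + 25 = 8033

q = 104, r = 25


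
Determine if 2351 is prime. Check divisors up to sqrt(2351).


Check divisors up to sqrt(2351) = 48.4871
No divisors found.
2351 is prime.

Yes, 2351 is prime


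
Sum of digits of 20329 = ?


2 + 0 + 3 + 2 + 9 = 16


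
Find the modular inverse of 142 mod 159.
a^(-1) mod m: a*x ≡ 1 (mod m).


Use the extended Euclidean algorithm on (159, 142); each row r = 159*s + 142*t:
r=159, s=1, t=0
r=142, s=0, t=1
q=1: r=17, s=1, t=-1   [159*(1) + 142*(-1) = 17]
q=8: r=6, s=-8, t=9   [159*(-8) + 142*(9) = 6]
q=2: r=5, s=17, t=-19   [159*(17) + 142*(-19) = 5]
q=1: r=1, s=-25, t=28   [159*(-25) + 142*(28) = 1]
q=5: r=0, s=142, t=-159   [159*(142) + 142*(-159) = 0]
GCD = 1 with t = 28, so 142*(28) ≡ 1 (mod 159)
Inverse = 28 mod 159 = 28
Check: 142 * 28 = 3976 ≡ 1 (mod 159)

142^(-1) ≡ 28 (mod 159)


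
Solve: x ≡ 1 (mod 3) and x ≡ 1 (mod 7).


M = 3*7 = 21
M1 = M/3 = 7, M2 = M/7 = 3
M1^(-1) mod 3 = 1, M2^(-1) mod 7 = 5
x = 1*7*1 + 1*3*5 = 22
22 mod 21 = 1
Check: 1 mod 3 = 1 ✓, 1 mod 7 = 1 ✓

x ≡ 1 (mod 21)


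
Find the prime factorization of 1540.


1540 / 2 = 770
770 / 2 = 385
385 / 5 = 77
77 / 7 = 11
11 / 11 = 1
1540 = 2^2 × 5 × 7 × 11


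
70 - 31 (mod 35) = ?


70 - 31 = 39
39 mod 35 = 4


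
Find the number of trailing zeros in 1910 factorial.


floor(1910/5) = 382
floor(1910/25) = 76
floor(1910/125) = 15
floor(1910/625) = 3
Total = 476

476 trailing zeros


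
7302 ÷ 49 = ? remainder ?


7302 = 49 * 149 + 1
Check: 7301 + 1 = 7302

q = 149, r = 1


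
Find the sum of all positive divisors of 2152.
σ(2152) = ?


Divisors of 2152: 1, 2, 4, 8, 269, 538, 1076, 2152
Sum = 1 + 2 + 4 + 8 + 269 + 538 + 1076 + 2152 = 4050

σ(2152) = 4050


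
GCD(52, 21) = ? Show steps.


52 = 2 * 21 + 10
21 = 2 * 10 + 1
10 = 10 * 1 + 0
GCD = 1


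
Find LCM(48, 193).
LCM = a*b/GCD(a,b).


GCD(48, 193) = 1
LCM = 48*193/1 = 9264/1 = 9264

LCM = 9264


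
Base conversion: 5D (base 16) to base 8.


5D (base 16) = 93 (decimal)
93 (decimal) = 135 (base 8)


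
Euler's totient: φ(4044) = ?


4044 = 2^2 × 3 × 337
Prime factors: 2, 3, 337
φ(4044) = 4044 × (1-1/2) × (1-1/3) × (1-1/337)
= 4044 × 1/2 × 2/3 × 336/337 = 1344

φ(4044) = 1344


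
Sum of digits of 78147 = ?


7 + 8 + 1 + 4 + 7 = 27


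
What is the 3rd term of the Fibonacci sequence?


Sequence: 1, 1, 2
F(3) = 2


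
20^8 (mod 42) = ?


20^1 mod 42 = 20
20^2 mod 42 = 22
20^3 mod 42 = 20
20^4 mod 42 = 22
20^5 mod 42 = 20
20^6 mod 42 = 22
20^7 mod 42 = 20
20^8 mod 42 = 22


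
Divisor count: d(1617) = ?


1617 = 3^1 × 7^2 × 11^1
d(1617) = (1+1) × (2+1) × (1+1) = 12

12 divisors


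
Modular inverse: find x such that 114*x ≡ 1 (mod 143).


Use the extended Euclidean algorithm on (143, 114); each row r = 143*s + 114*t:
r=143, s=1, t=0
r=114, s=0, t=1
q=1: r=29, s=1, t=-1   [143*(1) + 114*(-1) = 29]
q=3: r=27, s=-3, t=4   [143*(-3) + 114*(4) = 27]
q=1: r=2, s=4, t=-5   [143*(4) + 114*(-5) = 2]
q=13: r=1, s=-55, t=69   [143*(-55) + 114*(69) = 1]
q=2: r=0, s=114, t=-143   [143*(114) + 114*(-143) = 0]
GCD = 1 with t = 69, so 114*(69) ≡ 1 (mod 143)
Inverse = 69 mod 143 = 69
Check: 114 * 69 = 7866 ≡ 1 (mod 143)

114^(-1) ≡ 69 (mod 143)


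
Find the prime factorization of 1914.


1914 / 2 = 957
957 / 3 = 319
319 / 11 = 29
29 / 29 = 1
1914 = 2 × 3 × 11 × 29


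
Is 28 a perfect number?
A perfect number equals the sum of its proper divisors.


Proper divisors of 28: 1, 2, 4, 7, 14
Sum = 1 + 2 + 4 + 7 + 14 = 28

Yes, 28 is perfect (28 = 28)


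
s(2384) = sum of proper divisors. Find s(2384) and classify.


Proper divisors: 1, 2, 4, 8, 16, 149, 298, 596, 1192
Sum = 1 + 2 + 4 + 8 + 16 + 149 + 298 + 596 + 1192 = 2266
2266 < 2384 → deficient

s(2384) = 2266 (deficient)


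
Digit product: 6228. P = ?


6 × 2 × 2 × 8 = 192


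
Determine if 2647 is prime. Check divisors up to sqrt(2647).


Check divisors up to sqrt(2647) = 51.4490
No divisors found.
2647 is prime.

Yes, 2647 is prime


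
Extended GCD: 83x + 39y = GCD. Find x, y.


Tabular extended Euclidean (each row: r = 83*s + 39*t):
r=83, s=1, t=0
r=39, s=0, t=1
q=2: r=5, s=1, t=-2   [83*(1) + 39*(-2) = 5]
q=7: r=4, s=-7, t=15   [83*(-7) + 39*(15) = 4]
q=1: r=1, s=8, t=-17   [83*(8) + 39*(-17) = 1]
q=4: r=0, s=-39, t=83   [83*(-39) + 39*(83) = 0]
GCD = 1; from the row with r=1: x=8, y=-17
Check: 83*(8) + 39*(-17) = 664 - 663 = 1

GCD = 1, x = 8, y = -17


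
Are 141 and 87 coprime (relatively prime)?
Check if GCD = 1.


Euclidean algorithm:
141 = 1 * 87 + 54
87 = 1 * 54 + 33
54 = 1 * 33 + 21
33 = 1 * 21 + 12
21 = 1 * 12 + 9
12 = 1 * 9 + 3
9 = 3 * 3 + 0
GCD(141, 87) = 3

No, not coprime (GCD = 3)


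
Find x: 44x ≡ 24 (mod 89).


GCD(44, 89) = 1, unique solution
a^(-1) mod 89 = 87
x = 87 * 24 mod 89 = 41

x ≡ 41 (mod 89)


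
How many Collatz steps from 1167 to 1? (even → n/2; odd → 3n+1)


1167 → 3502 → 1751 → 5254 → 2627 → 7882 → 3941 → 11824 → 5912 → 2956 → 1478 → 739 → 2218 → 1109 → 3328 → 1664 → 832 → 416 → 208 → 104 → 52 → 26 → 13 → 40 → 20 → 10 → 5 → 16 → 8 → 4 → 2 → 1
Total steps = 31

31 steps


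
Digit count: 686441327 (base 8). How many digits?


686441327 in base 8 = 5072441557
Number of digits = 10

10 digits (base 8)


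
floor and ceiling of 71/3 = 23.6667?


71/3 = 23.6667
floor = 23
ceil = 24

floor = 23, ceil = 24


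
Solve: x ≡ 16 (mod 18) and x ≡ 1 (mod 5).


M = 18*5 = 90
M1 = M/18 = 5, M2 = M/5 = 18
M1^(-1) mod 18 = 11, M2^(-1) mod 5 = 2
x = 16*5*11 + 1*18*2 = 916
916 mod 90 = 16
Check: 16 mod 18 = 16 ✓, 16 mod 5 = 1 ✓

x ≡ 16 (mod 90)


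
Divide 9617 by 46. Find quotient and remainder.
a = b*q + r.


9617 = 46 * 209 + 3
Check: 9614 + 3 = 9617

q = 209, r = 3


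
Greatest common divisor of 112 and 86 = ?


112 = 1 * 86 + 26
86 = 3 * 26 + 8
26 = 3 * 8 + 2
8 = 4 * 2 + 0
GCD = 2


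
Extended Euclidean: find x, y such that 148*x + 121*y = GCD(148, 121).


Tabular extended Euclidean (each row: r = 148*s + 121*t):
r=148, s=1, t=0
r=121, s=0, t=1
q=1: r=27, s=1, t=-1   [148*(1) + 121*(-1) = 27]
q=4: r=13, s=-4, t=5   [148*(-4) + 121*(5) = 13]
q=2: r=1, s=9, t=-11   [148*(9) + 121*(-11) = 1]
q=13: r=0, s=-121, t=148   [148*(-121) + 121*(148) = 0]
GCD = 1; from the row with r=1: x=9, y=-11
Check: 148*(9) + 121*(-11) = 1332 - 1331 = 1

GCD = 1, x = 9, y = -11


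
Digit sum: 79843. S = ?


7 + 9 + 8 + 4 + 3 = 31


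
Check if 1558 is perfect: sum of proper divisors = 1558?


Proper divisors of 1558: 1, 2, 19, 38, 41, 82, 779
Sum = 1 + 2 + 19 + 38 + 41 + 82 + 779 = 962

No, 1558 is not perfect (962 ≠ 1558)


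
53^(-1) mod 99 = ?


Use the extended Euclidean algorithm on (99, 53); each row r = 99*s + 53*t:
r=99, s=1, t=0
r=53, s=0, t=1
q=1: r=46, s=1, t=-1   [99*(1) + 53*(-1) = 46]
q=1: r=7, s=-1, t=2   [99*(-1) + 53*(2) = 7]
q=6: r=4, s=7, t=-13   [99*(7) + 53*(-13) = 4]
q=1: r=3, s=-8, t=15   [99*(-8) + 53*(15) = 3]
q=1: r=1, s=15, t=-28   [99*(15) + 53*(-28) = 1]
q=3: r=0, s=-53, t=99   [99*(-53) + 53*(99) = 0]
GCD = 1 with t = -28, so 53*(-28) ≡ 1 (mod 99)
Inverse = -28 mod 99 = 71
Check: 53 * 71 = 3763 ≡ 1 (mod 99)

53^(-1) ≡ 71 (mod 99)


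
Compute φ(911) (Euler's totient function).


911 = 911
Prime factors: 911
φ(911) = 911 × (1-1/911)
= 911 × 910/911 = 910

φ(911) = 910


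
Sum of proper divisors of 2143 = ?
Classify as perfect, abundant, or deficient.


Proper divisors: 1
Sum = 1 = 1
1 < 2143 → deficient

s(2143) = 1 (deficient)


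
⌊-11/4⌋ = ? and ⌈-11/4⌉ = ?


-11/4 = -2.7500
floor = -3
ceil = -2

floor = -3, ceil = -2


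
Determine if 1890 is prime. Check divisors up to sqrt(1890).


1890 / 2 = 945 (exact division)
1890 is NOT prime.

No, 1890 is not prime


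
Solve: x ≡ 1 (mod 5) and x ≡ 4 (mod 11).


M = 5*11 = 55
M1 = M/5 = 11, M2 = M/11 = 5
M1^(-1) mod 5 = 1, M2^(-1) mod 11 = 9
x = 1*11*1 + 4*5*9 = 191
191 mod 55 = 26
Check: 26 mod 5 = 1 ✓, 26 mod 11 = 4 ✓

x ≡ 26 (mod 55)


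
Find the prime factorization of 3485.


3485 / 5 = 697
697 / 17 = 41
41 / 41 = 1
3485 = 5 × 17 × 41


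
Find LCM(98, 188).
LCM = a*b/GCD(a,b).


GCD(98, 188) = 2
LCM = 98*188/2 = 18424/2 = 9212

LCM = 9212


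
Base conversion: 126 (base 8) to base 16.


126 (base 8) = 86 (decimal)
86 (decimal) = 56 (base 16)


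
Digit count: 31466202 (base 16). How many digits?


31466202 in base 16 = 1E022DA
Number of digits = 7

7 digits (base 16)


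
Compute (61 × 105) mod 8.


61 × 105 = 6405
6405 mod 8 = 5


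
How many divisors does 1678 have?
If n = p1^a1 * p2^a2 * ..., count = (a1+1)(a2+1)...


1678 = 2^1 × 839^1
d(1678) = (1+1) × (1+1) = 4

4 divisors


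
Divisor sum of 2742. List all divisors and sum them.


Divisors of 2742: 1, 2, 3, 6, 457, 914, 1371, 2742
Sum = 1 + 2 + 3 + 6 + 457 + 914 + 1371 + 2742 = 5496

σ(2742) = 5496


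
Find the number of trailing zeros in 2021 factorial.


floor(2021/5) = 404
floor(2021/25) = 80
floor(2021/125) = 16
floor(2021/625) = 3
Total = 503

503 trailing zeros


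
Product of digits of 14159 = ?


1 × 4 × 1 × 5 × 9 = 180


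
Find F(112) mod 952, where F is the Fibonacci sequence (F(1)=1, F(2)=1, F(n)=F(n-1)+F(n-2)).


F(k) mod 952 for k=1..112:
1, 1, 2, 3, 5, 8, 13, 21, 34, 55, 89, 144, 233, 377, 610, 35, 645, 680, 373, 101, 474, 575, 97, 672, 769, 489, 306, 795, 149, 944, 141, 133, 274, 407, 681, 136, 817, 1, 818, 819, 685, 552, 285, 837, 170, 55, 225, 280, 505, 785, 338, 171, 509, 680, 237, 917, 202, 167, 369, 536, 905, 489, 442, 931, 421, 400, 821, 269, 138, 407, 545, 0, 545, 545, 138, 683, 821, 552, 421, 21, 442, 463, 905, 416, 369, 785, 202, 35, 237, 272, 509, 781, 338, 167, 505, 672, 225, 897, 170, 115, 285, 400, 685, 133, 818, 951, 817, 816, 681, 545, 274, 819
F(112) mod 952 = 819


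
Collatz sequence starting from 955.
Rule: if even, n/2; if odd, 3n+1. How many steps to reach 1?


955 → 2866 → 1433 → 4300 → 2150 → 1075 → 3226 → 1613 → 4840 → 2420 → 1210 → 605 → 1816 → 908 → 454 → 227 → 682 → 341 → 1024 → 512 → 256 → 128 → 64 → 32 → 16 → 8 → 4 → 2 → 1
Total steps = 28

28 steps


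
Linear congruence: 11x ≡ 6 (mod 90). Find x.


GCD(11, 90) = 1, unique solution
a^(-1) mod 90 = 41
x = 41 * 6 mod 90 = 66

x ≡ 66 (mod 90)


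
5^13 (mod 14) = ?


5^1 mod 14 = 5
5^2 mod 14 = 11
5^3 mod 14 = 13
5^4 mod 14 = 9
5^5 mod 14 = 3
5^6 mod 14 = 1
5^7 mod 14 = 5
5^8 mod 14 = 11
5^9 mod 14 = 13
5^10 mod 14 = 9
5^11 mod 14 = 3
5^12 mod 14 = 1
5^13 mod 14 = 5


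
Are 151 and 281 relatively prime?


Euclidean algorithm:
281 = 1 * 151 + 130
151 = 1 * 130 + 21
130 = 6 * 21 + 4
21 = 5 * 4 + 1
4 = 4 * 1 + 0
GCD(151, 281) = 1

Yes, coprime (GCD = 1)


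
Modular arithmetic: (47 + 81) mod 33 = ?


47 + 81 = 128
128 mod 33 = 29


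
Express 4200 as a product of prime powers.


4200 / 2 = 2100
2100 / 2 = 1050
1050 / 2 = 525
525 / 3 = 175
175 / 5 = 35
35 / 5 = 7
7 / 7 = 1
4200 = 2^3 × 3 × 5^2 × 7


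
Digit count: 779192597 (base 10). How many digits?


779192597 has 9 digits in base 10
floor(log10(779192597)) + 1 = floor(8.8916) + 1 = 9

9 digits (base 10)


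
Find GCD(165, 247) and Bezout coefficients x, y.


Tabular extended Euclidean (each row: r = 165*s + 247*t):
r=165, s=1, t=0
r=247, s=0, t=1
q=0: r=165, s=1, t=0   [165*(1) + 247*(0) = 165]
q=1: r=82, s=-1, t=1   [165*(-1) + 247*(1) = 82]
q=2: r=1, s=3, t=-2   [165*(3) + 247*(-2) = 1]
q=82: r=0, s=-247, t=165   [165*(-247) + 247*(165) = 0]
GCD = 1; from the row with r=1: x=3, y=-2
Check: 165*(3) + 247*(-2) = 495 - 494 = 1

GCD = 1, x = 3, y = -2


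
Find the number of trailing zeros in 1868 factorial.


floor(1868/5) = 373
floor(1868/25) = 74
floor(1868/125) = 14
floor(1868/625) = 2
Total = 463

463 trailing zeros


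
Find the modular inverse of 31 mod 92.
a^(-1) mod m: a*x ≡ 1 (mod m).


Use the extended Euclidean algorithm on (92, 31); each row r = 92*s + 31*t:
r=92, s=1, t=0
r=31, s=0, t=1
q=2: r=30, s=1, t=-2   [92*(1) + 31*(-2) = 30]
q=1: r=1, s=-1, t=3   [92*(-1) + 31*(3) = 1]
q=30: r=0, s=31, t=-92   [92*(31) + 31*(-92) = 0]
GCD = 1 with t = 3, so 31*(3) ≡ 1 (mod 92)
Inverse = 3 mod 92 = 3
Check: 31 * 3 = 93 ≡ 1 (mod 92)

31^(-1) ≡ 3 (mod 92)


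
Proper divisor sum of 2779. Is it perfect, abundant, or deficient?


Proper divisors: 1, 7, 397
Sum = 1 + 7 + 397 = 405
405 < 2779 → deficient

s(2779) = 405 (deficient)


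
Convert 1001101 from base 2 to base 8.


1001101 (base 2) = 77 (decimal)
77 (decimal) = 115 (base 8)


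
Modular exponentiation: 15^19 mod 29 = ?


15^1 mod 29 = 15
15^2 mod 29 = 22
15^3 mod 29 = 11
15^4 mod 29 = 20
15^5 mod 29 = 10
15^6 mod 29 = 5
15^7 mod 29 = 17
15^8 mod 29 = 23
15^9 mod 29 = 26
15^10 mod 29 = 13
15^11 mod 29 = 21
15^12 mod 29 = 25
15^13 mod 29 = 27
15^14 mod 29 = 28
15^15 mod 29 = 14
15^16 mod 29 = 7
15^17 mod 29 = 18
15^18 mod 29 = 9
15^19 mod 29 = 19


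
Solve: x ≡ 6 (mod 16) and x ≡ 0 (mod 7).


M = 16*7 = 112
M1 = M/16 = 7, M2 = M/7 = 16
M1^(-1) mod 16 = 7, M2^(-1) mod 7 = 4
x = 6*7*7 + 0*16*4 = 294
294 mod 112 = 70
Check: 70 mod 16 = 6 ✓, 70 mod 7 = 0 ✓

x ≡ 70 (mod 112)


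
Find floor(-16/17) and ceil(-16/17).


-16/17 = -0.9412
floor = -1
ceil = 0

floor = -1, ceil = 0


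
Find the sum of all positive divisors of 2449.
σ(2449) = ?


Divisors of 2449: 1, 31, 79, 2449
Sum = 1 + 31 + 79 + 2449 = 2560

σ(2449) = 2560


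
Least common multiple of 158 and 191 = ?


GCD(158, 191) = 1
LCM = 158*191/1 = 30178/1 = 30178

LCM = 30178


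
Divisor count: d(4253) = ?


4253 = 4253^1
d(4253) = (1+1) = 2

2 divisors


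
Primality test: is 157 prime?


Check divisors up to sqrt(157) = 12.5300
No divisors found.
157 is prime.

Yes, 157 is prime


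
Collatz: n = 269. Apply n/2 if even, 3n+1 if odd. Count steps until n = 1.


269 → 808 → 404 → 202 → 101 → 304 → 152 → 76 → 38 → 19 → 58 → 29 → 88 → 44 → 22 → 11 → 34 → 17 → 52 → 26 → 13 → 40 → 20 → 10 → 5 → 16 → 8 → 4 → 2 → 1
Total steps = 29

29 steps


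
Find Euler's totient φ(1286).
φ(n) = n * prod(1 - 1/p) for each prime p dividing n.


1286 = 2 × 643
Prime factors: 2, 643
φ(1286) = 1286 × (1-1/2) × (1-1/643)
= 1286 × 1/2 × 642/643 = 642

φ(1286) = 642
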